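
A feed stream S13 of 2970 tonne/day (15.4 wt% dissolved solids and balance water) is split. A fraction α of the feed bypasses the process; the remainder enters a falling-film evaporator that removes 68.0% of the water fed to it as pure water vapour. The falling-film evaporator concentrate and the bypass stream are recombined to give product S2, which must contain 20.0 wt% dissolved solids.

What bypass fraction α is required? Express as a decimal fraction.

0.600

All 2970×0.154 = 457.38 tonne/day of dissolved solids reaches S2, so S2 = 457.38/0.200 = 2286.9 tonne/day and vapour = 683.1 tonne/day.
The evaporator receives (1−α)·2970 of feed at 0.846 water and removes 0.680 of that water:
0.680×0.846×(1−α)×2970 = 683.1
(1−α) = 683.1/1708.6 = 0.3998;  α = 0.6002.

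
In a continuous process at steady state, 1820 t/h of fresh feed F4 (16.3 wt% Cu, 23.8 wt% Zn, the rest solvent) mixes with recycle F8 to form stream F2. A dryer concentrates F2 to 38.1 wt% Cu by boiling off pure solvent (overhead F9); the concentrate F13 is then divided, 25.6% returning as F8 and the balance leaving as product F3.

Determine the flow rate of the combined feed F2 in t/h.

Overall Cu balance (none leaves overhead): Cu in fresh feed = Cu in product, i.e. 1820×0.163 = (1−0.256)·F13·0.381.
F13 = 296.66/(0.381×0.744) = 1046.6 t/h.
Recycle F8 = 0.256×1046.6 = 267.92 t/h.
Combined feed F2 = 1820 + 267.92 = 2087.9 t/h.

2088 t/h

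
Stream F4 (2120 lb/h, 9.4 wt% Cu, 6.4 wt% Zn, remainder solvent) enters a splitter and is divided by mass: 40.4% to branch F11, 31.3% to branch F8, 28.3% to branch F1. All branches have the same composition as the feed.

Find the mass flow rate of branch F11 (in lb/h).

Branch F11 flow = 0.404×2120 = 856.48 lb/h.

856.5 lb/h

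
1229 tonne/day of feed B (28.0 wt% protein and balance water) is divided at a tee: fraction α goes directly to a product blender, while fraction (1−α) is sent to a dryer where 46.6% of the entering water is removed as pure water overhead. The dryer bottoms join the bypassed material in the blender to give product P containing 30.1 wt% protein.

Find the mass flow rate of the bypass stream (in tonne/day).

All 1229×0.280 = 344.12 tonne/day of protein reaches P, so P = 344.12/0.301 = 1143.3 tonne/day and vapour = 85.744 tonne/day.
The evaporator receives (1−α)·1229 of feed at 0.720 water and removes 0.466 of that water:
0.466×0.720×(1−α)×1229 = 85.744
(1−α) = 85.744/412.35 = 0.2079;  α = 0.7921.
Bypass flow = 0.7921×1229 = 973.44 tonne/day.

973.4 tonne/day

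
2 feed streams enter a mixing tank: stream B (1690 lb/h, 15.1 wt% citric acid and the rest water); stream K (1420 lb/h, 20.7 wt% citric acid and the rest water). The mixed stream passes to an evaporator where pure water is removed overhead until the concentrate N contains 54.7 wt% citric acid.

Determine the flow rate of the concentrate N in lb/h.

citric acid entering = 1690×0.151 + 1420×0.207 = 549.13 lb/h.
All citric acid reports to N, so N = 549.13/0.547 = 1003.9 lb/h.

1004 lb/h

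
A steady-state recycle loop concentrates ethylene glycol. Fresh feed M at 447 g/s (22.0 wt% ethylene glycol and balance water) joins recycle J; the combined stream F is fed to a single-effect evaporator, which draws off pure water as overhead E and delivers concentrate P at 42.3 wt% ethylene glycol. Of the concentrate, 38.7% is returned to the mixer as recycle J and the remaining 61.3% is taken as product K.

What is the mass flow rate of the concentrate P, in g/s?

379.3 g/s

Overall ethylene glycol balance (none leaves overhead): ethylene glycol in fresh feed = ethylene glycol in product, i.e. 447×0.220 = (1−0.387)·P·0.423.
P = 98.34/(0.423×0.613) = 379.25 g/s.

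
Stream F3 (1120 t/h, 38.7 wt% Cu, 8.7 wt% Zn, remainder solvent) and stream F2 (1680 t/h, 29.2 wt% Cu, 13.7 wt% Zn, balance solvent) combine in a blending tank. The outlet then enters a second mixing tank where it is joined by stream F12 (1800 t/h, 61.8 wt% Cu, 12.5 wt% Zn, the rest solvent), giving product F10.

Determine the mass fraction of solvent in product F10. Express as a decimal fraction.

Overall, product flow = 4600 t/h.
solvent in = 1120×0.526 + 1680×0.571 + 1800×0.257 = 2011 t/h.
solvent fraction in F10 = 0.437.

0.437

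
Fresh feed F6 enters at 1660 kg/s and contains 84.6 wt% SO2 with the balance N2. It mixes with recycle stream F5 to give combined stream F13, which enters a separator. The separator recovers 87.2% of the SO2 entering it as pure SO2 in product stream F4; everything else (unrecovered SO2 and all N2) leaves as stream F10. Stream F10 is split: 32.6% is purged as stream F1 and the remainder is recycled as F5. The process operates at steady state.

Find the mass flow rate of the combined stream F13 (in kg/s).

N2 enters only via F6 and leaves only via the purge: 1660×0.154 = 0.326×(N2 in F10), and the separator passes all N2, so N2 in F13 = N2 in F10 = 784.17 kg/s.
SO2 in F13: m_A = 1660×0.846 + (1−0.326)·(1−0.872)·m_A, so m_A = 1404.4/0.9137 = 1537 kg/s.
F13 = 1537 + 784.17 = 2321.1 kg/s.

2321 kg/s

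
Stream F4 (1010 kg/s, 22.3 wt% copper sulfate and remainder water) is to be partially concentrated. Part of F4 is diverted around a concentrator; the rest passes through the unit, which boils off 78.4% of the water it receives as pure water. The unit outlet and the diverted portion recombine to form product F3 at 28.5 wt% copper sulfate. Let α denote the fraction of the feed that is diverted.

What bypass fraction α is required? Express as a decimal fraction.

0.643

All 1010×0.223 = 225.23 kg/s of copper sulfate reaches F3, so F3 = 225.23/0.285 = 790.28 kg/s and vapour = 219.72 kg/s.
The evaporator receives (1−α)·1010 of feed at 0.777 water and removes 0.784 of that water:
0.784×0.777×(1−α)×1010 = 219.72
(1−α) = 219.72/615.26 = 0.3571;  α = 0.6429.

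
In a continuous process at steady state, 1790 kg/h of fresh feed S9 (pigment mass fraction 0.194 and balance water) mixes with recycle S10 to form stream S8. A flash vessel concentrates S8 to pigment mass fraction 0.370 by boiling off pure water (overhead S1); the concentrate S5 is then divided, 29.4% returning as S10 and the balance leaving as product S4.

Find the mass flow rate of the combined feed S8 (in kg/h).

Overall pigment balance (none leaves overhead): pigment in fresh feed = pigment in product, i.e. 1790×0.194 = (1−0.294)·S5·0.370.
S5 = 347.26/(0.370×0.706) = 1329.4 kg/h.
Recycle S10 = 0.294×1329.4 = 390.84 kg/h.
Combined feed S8 = 1790 + 390.84 = 2180.8 kg/h.

2181 kg/h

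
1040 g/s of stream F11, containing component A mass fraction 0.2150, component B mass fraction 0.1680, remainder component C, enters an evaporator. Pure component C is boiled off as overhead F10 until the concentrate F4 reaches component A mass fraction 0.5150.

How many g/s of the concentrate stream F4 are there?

434.2 g/s

component A is conserved: 1040×0.215 = 223.6 g/s all reports to the concentrate.
Concentrate = 223.6/(target fraction) = 434.17 g/s.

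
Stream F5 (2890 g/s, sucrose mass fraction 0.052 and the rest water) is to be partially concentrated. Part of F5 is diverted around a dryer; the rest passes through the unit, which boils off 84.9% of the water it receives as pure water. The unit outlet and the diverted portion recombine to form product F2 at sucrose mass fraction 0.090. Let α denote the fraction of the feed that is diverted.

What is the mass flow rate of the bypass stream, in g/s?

1374 g/s

All 2890×0.052 = 150.28 g/s of sucrose reaches F2, so F2 = 150.28/0.090 = 1669.8 g/s and vapour = 1220.2 g/s.
The evaporator receives (1−α)·2890 of feed at 0.948 water and removes 0.849 of that water:
0.849×0.948×(1−α)×2890 = 1220.2
(1−α) = 1220.2/2326 = 0.5246;  α = 0.4754.
Bypass flow = 0.4754×2890 = 1373.9 g/s.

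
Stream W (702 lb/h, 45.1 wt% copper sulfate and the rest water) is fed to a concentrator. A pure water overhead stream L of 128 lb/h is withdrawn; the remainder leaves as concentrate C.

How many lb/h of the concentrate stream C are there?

Concentrate = 702 − 128 = 574 lb/h.

574 lb/h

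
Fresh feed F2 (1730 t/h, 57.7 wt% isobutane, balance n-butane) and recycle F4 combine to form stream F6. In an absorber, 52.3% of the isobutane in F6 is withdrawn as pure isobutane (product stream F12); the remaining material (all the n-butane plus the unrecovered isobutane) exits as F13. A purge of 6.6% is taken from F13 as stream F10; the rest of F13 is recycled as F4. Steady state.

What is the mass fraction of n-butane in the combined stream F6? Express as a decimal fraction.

0.860

n-butane enters only via F2 and leaves only via the purge: 1730×0.423 = 0.066×(n-butane in F13), and the absorber passes all n-butane, so n-butane in F6 = n-butane in F13 = 11088 t/h.
isobutane in F6: m_A = 1730×0.577 + (1−0.066)·(1−0.523)·m_A, so m_A = 998.21/0.5545 = 1800.3 t/h.
F6 = 1800.3 + 11088 = 12888 t/h.
n-butane fraction in F6 = 11088/12888 = 0.860.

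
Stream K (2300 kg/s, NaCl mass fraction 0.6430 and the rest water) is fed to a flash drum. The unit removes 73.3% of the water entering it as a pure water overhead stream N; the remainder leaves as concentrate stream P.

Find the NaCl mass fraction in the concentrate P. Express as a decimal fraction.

NaCl is not removed: 2300×0.643 = 1478.9 kg/s of NaCl enters P.
water entering = 2300×0.357 = 821.1 kg/s; overhead removed = 0.733×821.1 = 601.87 kg/s.
Concentrate = 2300 − 601.87 = 1698.1 kg/s.
Mass fraction = 1478.9/1698.1 = 0.8709.

0.8709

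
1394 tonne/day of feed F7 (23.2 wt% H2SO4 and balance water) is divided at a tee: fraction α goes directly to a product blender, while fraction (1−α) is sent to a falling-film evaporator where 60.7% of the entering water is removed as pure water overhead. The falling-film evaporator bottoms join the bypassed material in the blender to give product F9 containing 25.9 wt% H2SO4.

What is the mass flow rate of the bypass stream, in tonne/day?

1082 tonne/day

All 1394×0.232 = 323.41 tonne/day of H2SO4 reaches F9, so F9 = 323.41/0.259 = 1248.7 tonne/day and vapour = 145.32 tonne/day.
The evaporator receives (1−α)·1394 of feed at 0.768 water and removes 0.607 of that water:
0.607×0.768×(1−α)×1394 = 145.32
(1−α) = 145.32/649.85 = 0.2236;  α = 0.7764.
Bypass flow = 0.7764×1394 = 1082.3 tonne/day.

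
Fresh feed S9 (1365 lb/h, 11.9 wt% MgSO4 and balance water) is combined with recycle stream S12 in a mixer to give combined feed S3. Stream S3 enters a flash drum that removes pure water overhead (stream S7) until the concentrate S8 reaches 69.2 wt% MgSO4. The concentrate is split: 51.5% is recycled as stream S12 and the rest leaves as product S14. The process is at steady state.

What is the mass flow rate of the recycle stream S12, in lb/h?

249.3 lb/h

Overall MgSO4 balance (none leaves overhead): MgSO4 in fresh feed = MgSO4 in product, i.e. 1365×0.119 = (1−0.515)·S8·0.692.
S8 = 162.44/(0.692×0.485) = 483.98 lb/h.
Recycle S12 = 0.515×483.98 = 249.25 lb/h.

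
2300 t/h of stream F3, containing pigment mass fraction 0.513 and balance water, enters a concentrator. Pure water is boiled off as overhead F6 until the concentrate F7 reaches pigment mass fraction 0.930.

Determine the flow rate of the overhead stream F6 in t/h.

1031 t/h

pigment is conserved: 2300×0.513 = 1179.9 t/h all reports to the concentrate.
Concentrate = 1179.9/(target fraction) = 1268.7 t/h.
Overhead = 2300 − 1268.7 = 1031.3 t/h.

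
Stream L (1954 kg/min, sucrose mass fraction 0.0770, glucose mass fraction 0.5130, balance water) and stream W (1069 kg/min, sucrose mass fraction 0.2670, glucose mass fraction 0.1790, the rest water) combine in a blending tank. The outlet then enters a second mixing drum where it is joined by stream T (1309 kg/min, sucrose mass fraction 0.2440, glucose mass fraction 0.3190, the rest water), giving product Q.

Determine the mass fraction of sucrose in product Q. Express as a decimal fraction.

0.1743

Overall, product flow = 4332 kg/min.
sucrose in = 1954×0.077 + 1069×0.267 + 1309×0.244 = 755.28 kg/min.
sucrose fraction in Q = 0.1743.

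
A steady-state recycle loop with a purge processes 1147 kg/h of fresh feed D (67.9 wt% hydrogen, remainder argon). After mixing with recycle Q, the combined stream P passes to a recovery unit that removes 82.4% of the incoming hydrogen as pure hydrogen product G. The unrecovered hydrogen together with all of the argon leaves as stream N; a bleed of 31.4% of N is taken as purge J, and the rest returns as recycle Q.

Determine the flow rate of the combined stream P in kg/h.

2058 kg/h

argon enters only via D and leaves only via the purge: 1147×0.321 = 0.314×(argon in N), and the recovery unit passes all argon, so argon in P = argon in N = 1172.6 kg/h.
hydrogen in P: m_A = 1147×0.679 + (1−0.314)·(1−0.824)·m_A, so m_A = 778.81/0.8793 = 885.76 kg/h.
P = 885.76 + 1172.6 = 2058.3 kg/h.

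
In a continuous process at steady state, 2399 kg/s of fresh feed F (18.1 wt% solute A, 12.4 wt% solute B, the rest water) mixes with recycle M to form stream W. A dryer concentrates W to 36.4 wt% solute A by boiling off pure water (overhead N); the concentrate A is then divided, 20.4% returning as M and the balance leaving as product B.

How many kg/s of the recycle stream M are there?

305.7 kg/s

Overall solute A balance (none leaves overhead): solute A in fresh feed = solute A in product, i.e. 2399×0.181 = (1−0.204)·A·0.364.
A = 434.22/(0.364×0.796) = 1498.6 kg/s.
Recycle M = 0.204×1498.6 = 305.72 kg/s.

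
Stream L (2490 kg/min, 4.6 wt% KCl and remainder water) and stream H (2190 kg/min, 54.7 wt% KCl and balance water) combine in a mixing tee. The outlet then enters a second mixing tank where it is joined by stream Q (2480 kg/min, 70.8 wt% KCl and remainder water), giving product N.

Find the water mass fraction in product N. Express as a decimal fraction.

Overall, product flow = 7160 kg/min.
water in = 2490×0.954 + 2190×0.453 + 2480×0.292 = 4091.7 kg/min.
water fraction in N = 0.571.

0.571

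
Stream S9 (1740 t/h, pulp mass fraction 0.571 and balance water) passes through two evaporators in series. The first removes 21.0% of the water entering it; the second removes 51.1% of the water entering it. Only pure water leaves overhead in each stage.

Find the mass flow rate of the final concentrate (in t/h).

water in feed = 1740×0.429 = 746.46 t/h.
After stage 1: water left = (1−0.210)×746.46 = 589.7; stream total = 1583.2 t/h.
After stage 2: water left = (1−0.511)×589.7 = 288.36; final concentrate = 1281.9 t/h.

1282 t/h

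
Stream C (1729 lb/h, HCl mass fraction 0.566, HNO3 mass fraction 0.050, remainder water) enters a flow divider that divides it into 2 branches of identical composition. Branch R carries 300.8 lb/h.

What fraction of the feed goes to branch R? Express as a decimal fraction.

0.174

Fraction to R = 300.8/1729 = 0.1740.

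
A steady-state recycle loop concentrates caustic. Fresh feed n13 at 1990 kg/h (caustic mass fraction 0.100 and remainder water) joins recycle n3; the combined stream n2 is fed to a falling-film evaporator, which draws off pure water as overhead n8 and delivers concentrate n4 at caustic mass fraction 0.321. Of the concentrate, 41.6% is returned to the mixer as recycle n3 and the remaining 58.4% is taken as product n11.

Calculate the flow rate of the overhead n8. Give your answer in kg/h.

Overall caustic balance (none leaves overhead): caustic in fresh feed = caustic in product, i.e. 1990×0.100 = (1−0.416)·n4·0.321.
n4 = 199/(0.321×0.584) = 1061.5 kg/h.
Recycle n3 = 0.416×1061.5 = 441.6 kg/h.
Combined feed n2 = 1990 + 441.6 = 2431.6 kg/h.
Overhead n8 = n2 − n4 = 2431.6 − 1061.5 = 1370.1 kg/h.

1370 kg/h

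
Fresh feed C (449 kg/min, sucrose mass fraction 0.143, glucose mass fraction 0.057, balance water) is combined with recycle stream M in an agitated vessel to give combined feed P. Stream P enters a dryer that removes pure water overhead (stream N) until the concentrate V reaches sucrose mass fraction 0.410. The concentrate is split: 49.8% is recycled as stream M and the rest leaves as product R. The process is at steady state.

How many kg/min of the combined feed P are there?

604.4 kg/min

Overall sucrose balance (none leaves overhead): sucrose in fresh feed = sucrose in product, i.e. 449×0.143 = (1−0.498)·V·0.410.
V = 64.207/(0.410×0.502) = 311.96 kg/min.
Recycle M = 0.498×311.96 = 155.35 kg/min.
Combined feed P = 449 + 155.35 = 604.35 kg/min.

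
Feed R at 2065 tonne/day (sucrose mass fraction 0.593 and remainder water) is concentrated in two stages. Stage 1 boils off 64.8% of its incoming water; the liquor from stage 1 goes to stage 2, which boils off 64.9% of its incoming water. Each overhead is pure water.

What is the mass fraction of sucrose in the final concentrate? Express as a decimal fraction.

water in feed = 2065×0.407 = 840.45 tonne/day.
After stage 1: water left = (1−0.648)×840.45 = 295.84; stream total = 1520.4 tonne/day.
After stage 2: water left = (1−0.649)×295.84 = 103.84; final concentrate = 1328.4 tonne/day.
sucrose fraction = 1224.5/1328.4 = 0.922.

0.922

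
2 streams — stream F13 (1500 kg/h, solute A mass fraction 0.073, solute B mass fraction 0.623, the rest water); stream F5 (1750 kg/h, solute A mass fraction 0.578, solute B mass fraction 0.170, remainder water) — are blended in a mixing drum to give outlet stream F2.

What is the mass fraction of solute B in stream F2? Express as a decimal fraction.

0.379

Total flow out = 1500 + 1750 = 3250 kg/h.
solute B in = 1500×0.623 + 1750×0.170 = 1232 kg/h.
solute B mass fraction in F2 = 1232/3250 = 0.379.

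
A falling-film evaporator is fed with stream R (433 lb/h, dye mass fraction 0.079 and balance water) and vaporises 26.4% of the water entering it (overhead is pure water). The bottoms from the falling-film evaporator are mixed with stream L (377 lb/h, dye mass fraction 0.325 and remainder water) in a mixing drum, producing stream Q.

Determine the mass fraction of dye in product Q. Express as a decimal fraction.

0.222

Vapour removed = 0.264×0.921×433 = 105.28 lb/h; concentrate = 327.72 lb/h.
dye reaching the mixer = 34.207 (from concentrate) + 377×0.325 = 156.73 lb/h.
Product flow = 327.72 + 377 = 704.72 lb/h; dye fraction = 0.222.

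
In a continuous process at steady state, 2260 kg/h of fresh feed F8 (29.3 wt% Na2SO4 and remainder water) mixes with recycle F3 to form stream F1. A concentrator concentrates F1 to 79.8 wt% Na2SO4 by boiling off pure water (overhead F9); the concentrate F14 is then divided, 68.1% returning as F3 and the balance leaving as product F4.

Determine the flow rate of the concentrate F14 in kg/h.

2601 kg/h

Overall Na2SO4 balance (none leaves overhead): Na2SO4 in fresh feed = Na2SO4 in product, i.e. 2260×0.293 = (1−0.681)·F14·0.798.
F14 = 662.18/(0.798×0.319) = 2601.3 kg/h.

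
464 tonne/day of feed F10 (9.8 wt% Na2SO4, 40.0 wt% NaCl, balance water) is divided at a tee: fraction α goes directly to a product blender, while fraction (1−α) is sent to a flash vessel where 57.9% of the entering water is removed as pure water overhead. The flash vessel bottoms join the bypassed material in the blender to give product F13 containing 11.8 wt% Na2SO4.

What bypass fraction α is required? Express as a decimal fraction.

All 464×0.098 = 45.472 tonne/day of Na2SO4 reaches F13, so F13 = 45.472/0.118 = 385.36 tonne/day and vapour = 78.644 tonne/day.
The evaporator receives (1−α)·464 of feed at 0.502 water and removes 0.579 of that water:
0.579×0.502×(1−α)×464 = 78.644
(1−α) = 78.644/134.87 = 0.5831;  α = 0.4169.

0.417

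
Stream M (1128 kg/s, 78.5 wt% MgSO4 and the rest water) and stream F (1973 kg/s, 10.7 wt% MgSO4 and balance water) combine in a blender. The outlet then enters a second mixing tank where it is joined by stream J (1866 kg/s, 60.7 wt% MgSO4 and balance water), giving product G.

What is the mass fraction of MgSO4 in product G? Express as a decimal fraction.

Overall, product flow = 4967 kg/s.
MgSO4 in = 1128×0.785 + 1973×0.107 + 1866×0.607 = 2229.3 kg/s.
MgSO4 fraction in G = 0.449.

0.449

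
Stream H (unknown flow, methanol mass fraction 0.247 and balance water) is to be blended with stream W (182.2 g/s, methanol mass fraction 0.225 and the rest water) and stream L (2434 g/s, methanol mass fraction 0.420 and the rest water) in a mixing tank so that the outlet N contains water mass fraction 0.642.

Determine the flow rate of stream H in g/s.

1141 g/s

Let H be the unknown flow. Total out = 2616.2 + H.
water balance: 1552.9 + 0.753·H = 0.642·(2616.2 + H)
(0.753 − 0.642)·H = 0.642×2616.2 − 1552.9 = 126.68
H = 126.68 / 0.111 = 1141.2 g/s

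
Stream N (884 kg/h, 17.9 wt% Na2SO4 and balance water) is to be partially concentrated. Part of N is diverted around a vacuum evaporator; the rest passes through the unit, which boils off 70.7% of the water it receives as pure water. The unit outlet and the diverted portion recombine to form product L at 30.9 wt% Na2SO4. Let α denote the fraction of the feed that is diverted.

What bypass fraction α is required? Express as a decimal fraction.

0.275

All 884×0.179 = 158.24 kg/h of Na2SO4 reaches L, so L = 158.24/0.309 = 512.09 kg/h and vapour = 371.91 kg/h.
The evaporator receives (1−α)·884 of feed at 0.821 water and removes 0.707 of that water:
0.707×0.821×(1−α)×884 = 371.91
(1−α) = 371.91/513.12 = 0.7248;  α = 0.2752.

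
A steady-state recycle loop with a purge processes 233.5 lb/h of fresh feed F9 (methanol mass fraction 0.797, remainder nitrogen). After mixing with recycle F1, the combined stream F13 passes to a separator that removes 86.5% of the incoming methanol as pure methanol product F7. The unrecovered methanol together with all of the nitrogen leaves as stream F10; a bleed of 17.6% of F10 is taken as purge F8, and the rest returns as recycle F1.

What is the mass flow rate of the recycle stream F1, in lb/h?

245.2 lb/h

nitrogen enters only via F9 and leaves only via the purge: 233.5×0.203 = 0.176×(nitrogen in F10), and the separator passes all nitrogen, so nitrogen in F13 = nitrogen in F10 = 269.32 lb/h.
methanol in F13: m_A = 233.5×0.797 + (1−0.176)·(1−0.865)·m_A, so m_A = 186.1/0.8888 = 209.39 lb/h.
F10 = (1−0.865)×209.39 + 269.32 = 297.59 lb/h.
Recycle F1 = (1−0.176)×297.59 = 245.21 lb/h.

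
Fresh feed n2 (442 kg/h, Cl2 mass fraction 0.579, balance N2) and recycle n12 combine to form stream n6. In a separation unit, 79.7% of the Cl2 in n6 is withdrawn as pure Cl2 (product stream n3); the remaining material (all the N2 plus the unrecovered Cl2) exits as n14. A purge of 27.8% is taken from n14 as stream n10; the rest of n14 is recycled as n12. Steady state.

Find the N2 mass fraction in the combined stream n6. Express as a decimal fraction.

N2 enters only via n2 and leaves only via the purge: 442×0.421 = 0.278×(N2 in n14), and the separation unit passes all N2, so N2 in n6 = N2 in n14 = 669.36 kg/h.
Cl2 in n6: m_A = 442×0.579 + (1−0.278)·(1−0.797)·m_A, so m_A = 255.92/0.8534 = 299.87 kg/h.
n6 = 299.87 + 669.36 = 969.23 kg/h.
N2 fraction in n6 = 669.36/969.23 = 0.691.

0.691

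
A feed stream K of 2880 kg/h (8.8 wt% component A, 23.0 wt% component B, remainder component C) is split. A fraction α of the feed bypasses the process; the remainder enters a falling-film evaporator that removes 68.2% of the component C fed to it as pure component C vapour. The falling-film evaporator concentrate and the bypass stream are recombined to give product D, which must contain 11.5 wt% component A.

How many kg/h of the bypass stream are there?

All 2880×0.088 = 253.44 kg/h of component A reaches D, so D = 253.44/0.115 = 2203.8 kg/h and vapour = 676.17 kg/h.
The evaporator receives (1−α)·2880 of feed at 0.682 component C and removes 0.682 of that component C:
0.682×0.682×(1−α)×2880 = 676.17
(1−α) = 676.17/1339.6 = 0.5048;  α = 0.4952.
Bypass flow = 0.4952×2880 = 1426.3 kg/h.

1426 kg/h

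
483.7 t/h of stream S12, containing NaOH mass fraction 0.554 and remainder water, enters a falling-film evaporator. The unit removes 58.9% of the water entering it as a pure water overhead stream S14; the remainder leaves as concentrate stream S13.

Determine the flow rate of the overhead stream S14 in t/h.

water entering = 483.7×0.446 = 215.73 t/h; overhead removed = 0.589×215.73 = 127.07 t/h.

127.1 t/h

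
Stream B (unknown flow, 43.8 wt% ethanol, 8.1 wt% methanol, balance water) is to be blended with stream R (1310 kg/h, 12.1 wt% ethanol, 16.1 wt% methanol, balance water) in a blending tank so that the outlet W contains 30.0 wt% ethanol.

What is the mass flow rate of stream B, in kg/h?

Let B be the unknown flow. Total out = 1310 + B.
ethanol balance: 158.51 + 0.438·B = 0.300·(1310 + B)
(0.438 − 0.300)·B = 0.300×1310 − 158.51 = 234.49
B = 234.49 / 0.138 = 1699.2 kg/h

1699 kg/h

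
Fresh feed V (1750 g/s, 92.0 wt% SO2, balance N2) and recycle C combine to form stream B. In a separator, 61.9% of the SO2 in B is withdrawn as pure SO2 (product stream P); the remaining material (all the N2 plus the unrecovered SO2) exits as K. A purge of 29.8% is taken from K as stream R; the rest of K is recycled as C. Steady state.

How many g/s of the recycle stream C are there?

N2 enters only via V and leaves only via the purge: 1750×0.080 = 0.298×(N2 in K), and the separator passes all N2, so N2 in B = N2 in K = 469.8 g/s.
SO2 in B: m_A = 1750×0.920 + (1−0.298)·(1−0.619)·m_A, so m_A = 1610/0.7325 = 2197.8 g/s.
K = (1−0.619)×2197.8 + 469.8 = 1307.2 g/s.
Recycle C = (1−0.298)×1307.2 = 917.64 g/s.

917.6 g/s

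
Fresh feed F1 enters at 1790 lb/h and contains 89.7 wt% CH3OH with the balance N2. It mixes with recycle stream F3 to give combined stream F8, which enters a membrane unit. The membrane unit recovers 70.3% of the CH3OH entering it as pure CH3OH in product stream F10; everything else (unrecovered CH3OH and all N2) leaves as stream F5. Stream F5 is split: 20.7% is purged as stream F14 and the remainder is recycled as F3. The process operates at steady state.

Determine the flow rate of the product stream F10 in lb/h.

1477 lb/h

CH3OH in F8: m_A = 1790×0.897 + (1−0.207)·(1−0.703)·m_A, so m_A = 1605.6/0.7645 = 2100.3 lb/h.
Product F10 = 0.703×2100.3 = 1476.5 lb/h.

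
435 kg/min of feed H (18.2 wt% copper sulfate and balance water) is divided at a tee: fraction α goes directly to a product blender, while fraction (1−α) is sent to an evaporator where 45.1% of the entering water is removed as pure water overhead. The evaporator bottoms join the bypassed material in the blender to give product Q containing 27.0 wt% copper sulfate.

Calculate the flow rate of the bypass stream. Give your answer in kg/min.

All 435×0.182 = 79.17 kg/min of copper sulfate reaches Q, so Q = 79.17/0.270 = 293.22 kg/min and vapour = 141.78 kg/min.
The evaporator receives (1−α)·435 of feed at 0.818 water and removes 0.451 of that water:
0.451×0.818×(1−α)×435 = 141.78
(1−α) = 141.78/160.48 = 0.8835;  α = 0.1165.
Bypass flow = 0.1165×435 = 50.693 kg/min.

50.69 kg/min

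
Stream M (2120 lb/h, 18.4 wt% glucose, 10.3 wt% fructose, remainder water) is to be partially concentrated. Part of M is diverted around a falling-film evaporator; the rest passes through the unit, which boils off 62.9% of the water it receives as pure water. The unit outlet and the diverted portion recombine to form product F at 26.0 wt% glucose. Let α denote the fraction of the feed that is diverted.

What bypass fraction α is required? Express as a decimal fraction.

All 2120×0.184 = 390.08 lb/h of glucose reaches F, so F = 390.08/0.260 = 1500.3 lb/h and vapour = 619.69 lb/h.
The evaporator receives (1−α)·2120 of feed at 0.713 water and removes 0.629 of that water:
0.629×0.713×(1−α)×2120 = 619.69
(1−α) = 619.69/950.77 = 0.6518;  α = 0.3482.

0.348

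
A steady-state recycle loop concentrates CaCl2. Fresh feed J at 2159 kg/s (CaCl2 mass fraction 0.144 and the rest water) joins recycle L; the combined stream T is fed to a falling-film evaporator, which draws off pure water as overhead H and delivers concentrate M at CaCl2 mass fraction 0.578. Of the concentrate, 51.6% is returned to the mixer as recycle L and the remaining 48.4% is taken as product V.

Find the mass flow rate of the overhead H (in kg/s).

1621 kg/s

Overall CaCl2 balance (none leaves overhead): CaCl2 in fresh feed = CaCl2 in product, i.e. 2159×0.144 = (1−0.516)·M·0.578.
M = 310.9/(0.578×0.484) = 1111.3 kg/s.
Recycle L = 0.516×1111.3 = 573.44 kg/s.
Combined feed T = 2159 + 573.44 = 2732.4 kg/s.
Overhead H = T − M = 2732.4 − 1111.3 = 1621.1 kg/s.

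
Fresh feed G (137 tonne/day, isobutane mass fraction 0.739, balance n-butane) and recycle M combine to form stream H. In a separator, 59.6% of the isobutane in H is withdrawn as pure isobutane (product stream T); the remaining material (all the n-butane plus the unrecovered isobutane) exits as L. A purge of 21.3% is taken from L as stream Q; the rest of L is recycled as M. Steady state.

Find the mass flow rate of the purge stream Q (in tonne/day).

48.53 tonne/day

n-butane enters only via G and leaves only via the purge: 137×0.261 = 0.213×(n-butane in L), and the separator passes all n-butane, so n-butane in H = n-butane in L = 167.87 tonne/day.
isobutane in H: m_A = 137×0.739 + (1−0.213)·(1−0.596)·m_A, so m_A = 101.24/0.6821 = 148.44 tonne/day.
L = (1−0.596)×148.44 + 167.87 = 227.84 tonne/day.
Purge Q = 0.213×227.84 = 48.53 tonne/day.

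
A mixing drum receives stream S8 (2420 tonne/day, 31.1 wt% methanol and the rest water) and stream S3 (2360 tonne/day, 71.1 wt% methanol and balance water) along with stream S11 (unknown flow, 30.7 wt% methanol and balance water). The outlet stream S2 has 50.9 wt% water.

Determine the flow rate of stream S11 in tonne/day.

454.3 tonne/day

Let S11 be the unknown flow. Total out = 4780 + S11.
water balance: 2349.4 + 0.693·S11 = 0.509·(4780 + S11)
(0.693 − 0.509)·S11 = 0.509×4780 − 2349.4 = 83.6
S11 = 83.6 / 0.184 = 454.35 tonne/day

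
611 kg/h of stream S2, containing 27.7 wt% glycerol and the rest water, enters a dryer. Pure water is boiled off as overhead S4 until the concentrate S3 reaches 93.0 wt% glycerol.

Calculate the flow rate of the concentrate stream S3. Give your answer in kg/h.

glycerol is conserved: 611×0.277 = 169.25 kg/h all reports to the concentrate.
Concentrate = 169.25/(target fraction) = 181.99 kg/h.

182 kg/h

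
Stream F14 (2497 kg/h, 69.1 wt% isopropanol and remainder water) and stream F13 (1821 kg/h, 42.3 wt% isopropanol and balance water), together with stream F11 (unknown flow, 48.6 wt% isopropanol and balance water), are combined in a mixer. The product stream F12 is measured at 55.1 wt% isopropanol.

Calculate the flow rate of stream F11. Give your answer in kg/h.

Let F11 be the unknown flow. Total out = 4318 + F11.
isopropanol balance: 2495.7 + 0.486·F11 = 0.551·(4318 + F11)
(0.486 − 0.551)·F11 = 0.551×4318 − 2495.7 = -116.49
F11 = -116.49 / -0.065 = 1792.2 kg/h

1792 kg/h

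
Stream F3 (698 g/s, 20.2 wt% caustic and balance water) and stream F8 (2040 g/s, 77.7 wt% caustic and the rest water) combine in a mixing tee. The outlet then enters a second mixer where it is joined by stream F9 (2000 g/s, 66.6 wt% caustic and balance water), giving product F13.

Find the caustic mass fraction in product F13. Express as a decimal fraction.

Overall, product flow = 4738 g/s.
caustic in = 698×0.202 + 2040×0.777 + 2000×0.666 = 3058.1 g/s.
caustic fraction in F13 = 0.6454.

0.6454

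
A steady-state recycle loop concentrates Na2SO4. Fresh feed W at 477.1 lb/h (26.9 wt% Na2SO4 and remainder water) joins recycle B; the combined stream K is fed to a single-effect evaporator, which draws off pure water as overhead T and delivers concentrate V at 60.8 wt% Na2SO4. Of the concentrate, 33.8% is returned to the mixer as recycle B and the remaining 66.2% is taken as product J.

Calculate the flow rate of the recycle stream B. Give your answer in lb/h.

Overall Na2SO4 balance (none leaves overhead): Na2SO4 in fresh feed = Na2SO4 in product, i.e. 477.1×0.269 = (1−0.338)·V·0.608.
V = 128.34/(0.608×0.662) = 318.86 lb/h.
Recycle B = 0.338×318.86 = 107.77 lb/h.

107.8 lb/h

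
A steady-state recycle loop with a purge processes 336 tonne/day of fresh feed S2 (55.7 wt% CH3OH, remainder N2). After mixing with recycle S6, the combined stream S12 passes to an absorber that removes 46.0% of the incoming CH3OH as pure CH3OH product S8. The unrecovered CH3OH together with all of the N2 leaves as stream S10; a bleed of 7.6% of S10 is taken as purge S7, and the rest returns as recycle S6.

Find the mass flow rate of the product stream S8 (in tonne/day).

CH3OH in S12: m_A = 336×0.557 + (1−0.076)·(1−0.460)·m_A, so m_A = 187.15/0.5010 = 373.53 tonne/day.
Product S8 = 0.460×373.53 = 171.82 tonne/day.

171.8 tonne/day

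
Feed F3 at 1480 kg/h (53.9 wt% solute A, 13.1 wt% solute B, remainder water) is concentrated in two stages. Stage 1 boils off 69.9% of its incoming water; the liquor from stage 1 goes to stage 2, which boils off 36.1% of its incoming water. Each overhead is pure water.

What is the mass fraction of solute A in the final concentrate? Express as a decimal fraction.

0.735

water in feed = 1480×0.330 = 488.4 kg/h.
After stage 1: water left = (1−0.699)×488.4 = 147.01; stream total = 1138.6 kg/h.
After stage 2: water left = (1−0.361)×147.01 = 93.938; final concentrate = 1085.5 kg/h.
solute A fraction = 797.72/1085.5 = 0.735.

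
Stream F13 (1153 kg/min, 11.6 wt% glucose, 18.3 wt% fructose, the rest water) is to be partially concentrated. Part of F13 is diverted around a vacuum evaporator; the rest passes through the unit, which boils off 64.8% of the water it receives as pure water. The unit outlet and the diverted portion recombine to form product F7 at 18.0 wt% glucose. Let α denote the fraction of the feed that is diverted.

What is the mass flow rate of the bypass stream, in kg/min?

250.5 kg/min

All 1153×0.116 = 133.75 kg/min of glucose reaches F7, so F7 = 133.75/0.180 = 743.04 kg/min and vapour = 409.96 kg/min.
The evaporator receives (1−α)·1153 of feed at 0.701 water and removes 0.648 of that water:
0.648×0.701×(1−α)×1153 = 409.96
(1−α) = 409.96/523.75 = 0.7827;  α = 0.2173.
Bypass flow = 0.2173×1153 = 250.51 kg/min.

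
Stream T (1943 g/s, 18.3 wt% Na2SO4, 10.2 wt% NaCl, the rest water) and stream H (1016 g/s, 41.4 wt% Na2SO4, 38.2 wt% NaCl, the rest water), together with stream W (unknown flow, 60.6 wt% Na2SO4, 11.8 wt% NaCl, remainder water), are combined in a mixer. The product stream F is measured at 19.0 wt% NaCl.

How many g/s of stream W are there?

334.6 g/s

Let W be the unknown flow. Total out = 2959 + W.
NaCl balance: 586.3 + 0.118·W = 0.190·(2959 + W)
(0.118 − 0.190)·W = 0.190×2959 − 586.3 = -24.088
W = -24.088 / -0.072 = 334.56 g/s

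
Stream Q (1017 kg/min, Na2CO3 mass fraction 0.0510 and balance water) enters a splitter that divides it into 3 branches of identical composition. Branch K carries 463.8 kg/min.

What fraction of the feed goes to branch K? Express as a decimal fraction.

0.456

Fraction to K = 463.8/1017 = 0.4560.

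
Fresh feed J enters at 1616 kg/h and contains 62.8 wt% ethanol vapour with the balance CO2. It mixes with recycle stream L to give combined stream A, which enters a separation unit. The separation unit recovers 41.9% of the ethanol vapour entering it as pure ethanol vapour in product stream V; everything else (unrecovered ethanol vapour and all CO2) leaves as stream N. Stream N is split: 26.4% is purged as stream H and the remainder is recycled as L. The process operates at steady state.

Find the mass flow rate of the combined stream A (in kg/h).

CO2 enters only via J and leaves only via the purge: 1616×0.372 = 0.264×(CO2 in N), and the separation unit passes all CO2, so CO2 in A = CO2 in N = 2277.1 kg/h.
ethanol vapour in A: m_A = 1616×0.628 + (1−0.264)·(1−0.419)·m_A, so m_A = 1014.8/0.5724 = 1773 kg/h.
A = 1773 + 2277.1 = 4050.1 kg/h.

4050 kg/h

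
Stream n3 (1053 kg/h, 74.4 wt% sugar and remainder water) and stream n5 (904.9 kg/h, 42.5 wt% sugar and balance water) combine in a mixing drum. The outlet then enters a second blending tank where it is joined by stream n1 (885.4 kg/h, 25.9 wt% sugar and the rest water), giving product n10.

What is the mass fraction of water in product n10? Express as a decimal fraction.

0.5086

Overall, product flow = 2843.3 kg/h.
water in = 1053×0.256 + 904.9×0.575 + 885.4×0.741 = 1446 kg/h.
water fraction in n10 = 0.5086.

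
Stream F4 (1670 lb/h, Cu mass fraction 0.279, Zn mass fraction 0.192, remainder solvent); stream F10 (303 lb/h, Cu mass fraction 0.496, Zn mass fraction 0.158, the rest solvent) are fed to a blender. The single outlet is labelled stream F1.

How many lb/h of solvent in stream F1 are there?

solvent out = solvent in = 1670×0.529 + 303×0.346 = 988.27 lb/h.

988.3 lb/h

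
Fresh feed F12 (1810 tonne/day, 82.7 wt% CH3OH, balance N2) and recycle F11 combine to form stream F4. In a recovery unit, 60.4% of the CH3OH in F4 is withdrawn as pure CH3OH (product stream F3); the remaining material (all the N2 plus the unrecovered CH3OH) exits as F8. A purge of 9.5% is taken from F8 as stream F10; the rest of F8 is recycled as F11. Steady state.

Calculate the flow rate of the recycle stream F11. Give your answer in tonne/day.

N2 enters only via F12 and leaves only via the purge: 1810×0.173 = 0.095×(N2 in F8), and the recovery unit passes all N2, so N2 in F4 = N2 in F8 = 3296.1 tonne/day.
CH3OH in F4: m_A = 1810×0.827 + (1−0.095)·(1−0.604)·m_A, so m_A = 1496.9/0.6416 = 2333 tonne/day.
F8 = (1−0.604)×2333 + 3296.1 = 4220 tonne/day.
Recycle F11 = (1−0.095)×4220 = 3819.1 tonne/day.

3819 tonne/day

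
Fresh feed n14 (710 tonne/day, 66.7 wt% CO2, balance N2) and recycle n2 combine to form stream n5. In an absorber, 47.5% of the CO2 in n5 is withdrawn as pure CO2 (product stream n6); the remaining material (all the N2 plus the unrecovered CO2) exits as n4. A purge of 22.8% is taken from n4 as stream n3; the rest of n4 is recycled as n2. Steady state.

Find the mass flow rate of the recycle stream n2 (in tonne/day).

N2 enters only via n14 and leaves only via the purge: 710×0.333 = 0.228×(N2 in n4), and the absorber passes all N2, so N2 in n5 = N2 in n4 = 1037 tonne/day.
CO2 in n5: m_A = 710×0.667 + (1−0.228)·(1−0.475)·m_A, so m_A = 473.57/0.5947 = 796.32 tonne/day.
n4 = (1−0.475)×796.32 + 1037 = 1455 tonne/day.
Recycle n2 = (1−0.228)×1455 = 1123.3 tonne/day.

1123 tonne/day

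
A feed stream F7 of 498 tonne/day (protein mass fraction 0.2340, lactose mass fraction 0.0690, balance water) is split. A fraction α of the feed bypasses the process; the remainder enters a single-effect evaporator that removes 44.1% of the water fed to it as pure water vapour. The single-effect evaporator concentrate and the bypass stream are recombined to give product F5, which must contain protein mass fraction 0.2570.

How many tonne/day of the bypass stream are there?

All 498×0.234 = 116.53 tonne/day of protein reaches F5, so F5 = 116.53/0.257 = 453.43 tonne/day and vapour = 44.568 tonne/day.
The evaporator receives (1−α)·498 of feed at 0.697 water and removes 0.441 of that water:
0.441×0.697×(1−α)×498 = 44.568
(1−α) = 44.568/153.07 = 0.2912;  α = 0.7088.
Bypass flow = 0.7088×498 = 353.01 tonne/day.

353 tonne/day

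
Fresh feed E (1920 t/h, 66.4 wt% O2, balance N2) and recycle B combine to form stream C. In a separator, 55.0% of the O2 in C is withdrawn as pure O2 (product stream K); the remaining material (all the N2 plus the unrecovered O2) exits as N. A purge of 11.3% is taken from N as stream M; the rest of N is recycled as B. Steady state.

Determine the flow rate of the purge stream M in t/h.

N2 enters only via E and leaves only via the purge: 1920×0.336 = 0.113×(N2 in N), and the separator passes all N2, so N2 in C = N2 in N = 5709 t/h.
O2 in C: m_A = 1920×0.664 + (1−0.113)·(1−0.550)·m_A, so m_A = 1274.9/0.6009 = 2121.8 t/h.
N = (1−0.550)×2121.8 + 5709 = 6663.8 t/h.
Purge M = 0.113×6663.8 = 753.01 t/h.

753 t/h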